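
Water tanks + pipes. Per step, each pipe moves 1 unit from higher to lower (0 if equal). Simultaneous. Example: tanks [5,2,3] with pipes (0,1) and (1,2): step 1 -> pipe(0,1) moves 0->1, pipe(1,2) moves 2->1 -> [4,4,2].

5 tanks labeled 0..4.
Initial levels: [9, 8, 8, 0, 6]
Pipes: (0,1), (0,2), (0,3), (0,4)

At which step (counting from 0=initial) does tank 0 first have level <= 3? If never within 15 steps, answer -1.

Answer: -1

Derivation:
Step 1: flows [0->1,0->2,0->3,0->4] -> levels [5 9 9 1 7]
Step 2: flows [1->0,2->0,0->3,4->0] -> levels [7 8 8 2 6]
Step 3: flows [1->0,2->0,0->3,0->4] -> levels [7 7 7 3 7]
Step 4: flows [0=1,0=2,0->3,0=4] -> levels [6 7 7 4 7]
Step 5: flows [1->0,2->0,0->3,4->0] -> levels [8 6 6 5 6]
Step 6: flows [0->1,0->2,0->3,0->4] -> levels [4 7 7 6 7]
Step 7: flows [1->0,2->0,3->0,4->0] -> levels [8 6 6 5 6]
  -> period-2 cycle (repeats step 5); tank 0 never drops to <=3
Tank 0 never reaches <=3 within 15 steps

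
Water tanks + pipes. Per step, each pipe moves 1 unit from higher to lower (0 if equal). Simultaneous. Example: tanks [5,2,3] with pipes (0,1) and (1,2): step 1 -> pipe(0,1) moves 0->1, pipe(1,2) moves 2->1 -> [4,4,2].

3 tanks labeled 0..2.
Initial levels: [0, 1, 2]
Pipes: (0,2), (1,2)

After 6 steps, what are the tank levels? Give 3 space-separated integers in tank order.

Answer: 0 1 2

Derivation:
Step 1: flows [2->0,2->1] -> levels [1 2 0]
Step 2: flows [0->2,1->2] -> levels [0 1 2]
  -> period-2 cycle: step 2 state = step 0 state
  -> state at step 6: (6-0) mod 2 = 0, same as step 0 -> [0 1 2]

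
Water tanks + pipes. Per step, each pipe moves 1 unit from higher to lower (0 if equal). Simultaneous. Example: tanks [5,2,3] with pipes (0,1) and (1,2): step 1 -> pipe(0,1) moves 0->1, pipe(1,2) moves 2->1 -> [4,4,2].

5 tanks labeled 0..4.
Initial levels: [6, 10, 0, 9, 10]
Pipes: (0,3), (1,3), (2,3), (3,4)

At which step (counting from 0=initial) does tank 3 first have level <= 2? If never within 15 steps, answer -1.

Step 1: flows [3->0,1->3,3->2,4->3] -> levels [7 9 1 9 9]
Step 2: flows [3->0,1=3,3->2,3=4] -> levels [8 9 2 7 9]
Step 3: flows [0->3,1->3,3->2,4->3] -> levels [7 8 3 9 8]
Step 4: flows [3->0,3->1,3->2,3->4] -> levels [8 9 4 5 9]
Step 5: flows [0->3,1->3,3->2,4->3] -> levels [7 8 5 7 8]
Step 6: flows [0=3,1->3,3->2,4->3] -> levels [7 7 6 8 7]
Step 7: flows [3->0,3->1,3->2,3->4] -> levels [8 8 7 4 8]
Step 8: flows [0->3,1->3,2->3,4->3] -> levels [7 7 6 8 7]
  -> period-2 cycle (repeats step 6); tank 3 never drops to <=2
Tank 3 never reaches <=2 within 15 steps

Answer: -1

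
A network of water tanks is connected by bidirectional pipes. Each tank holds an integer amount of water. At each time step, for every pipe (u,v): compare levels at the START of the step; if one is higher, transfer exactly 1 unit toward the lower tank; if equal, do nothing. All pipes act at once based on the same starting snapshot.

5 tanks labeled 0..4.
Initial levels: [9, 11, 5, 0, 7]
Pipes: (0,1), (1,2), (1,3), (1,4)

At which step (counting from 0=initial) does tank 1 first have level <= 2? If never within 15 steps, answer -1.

Step 1: flows [1->0,1->2,1->3,1->4] -> levels [10 7 6 1 8]
Step 2: flows [0->1,1->2,1->3,4->1] -> levels [9 7 7 2 7]
Step 3: flows [0->1,1=2,1->3,1=4] -> levels [8 7 7 3 7]
Step 4: flows [0->1,1=2,1->3,1=4] -> levels [7 7 7 4 7]
Step 5: flows [0=1,1=2,1->3,1=4] -> levels [7 6 7 5 7]
Step 6: flows [0->1,2->1,1->3,4->1] -> levels [6 8 6 6 6]
Step 7: flows [1->0,1->2,1->3,1->4] -> levels [7 4 7 7 7]
Step 8: flows [0->1,2->1,3->1,4->1] -> levels [6 8 6 6 6]
  -> period-2 cycle (repeats step 6); tank 1 never drops to <=2
Tank 1 never reaches <=2 within 15 steps

Answer: -1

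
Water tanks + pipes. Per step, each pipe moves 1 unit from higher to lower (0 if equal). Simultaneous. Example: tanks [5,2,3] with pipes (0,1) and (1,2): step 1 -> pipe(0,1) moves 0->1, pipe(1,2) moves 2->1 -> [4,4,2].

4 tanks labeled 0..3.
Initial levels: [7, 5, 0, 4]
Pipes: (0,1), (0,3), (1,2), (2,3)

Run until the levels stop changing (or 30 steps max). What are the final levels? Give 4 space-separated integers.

Answer: 4 4 4 4

Derivation:
Step 1: flows [0->1,0->3,1->2,3->2] -> levels [5 5 2 4]
Step 2: flows [0=1,0->3,1->2,3->2] -> levels [4 4 4 4]
Step 3: flows [0=1,0=3,1=2,2=3] -> levels [4 4 4 4]
  -> stable (no change)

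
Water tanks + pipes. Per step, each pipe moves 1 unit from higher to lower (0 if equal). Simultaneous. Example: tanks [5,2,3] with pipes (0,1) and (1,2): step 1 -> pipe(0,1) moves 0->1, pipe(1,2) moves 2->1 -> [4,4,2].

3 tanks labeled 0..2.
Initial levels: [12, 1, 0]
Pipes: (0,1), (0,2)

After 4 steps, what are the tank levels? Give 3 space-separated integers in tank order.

Answer: 4 5 4

Derivation:
Step 1: flows [0->1,0->2] -> levels [10 2 1]
Step 2: flows [0->1,0->2] -> levels [8 3 2]
Step 3: flows [0->1,0->2] -> levels [6 4 3]
Step 4: flows [0->1,0->2] -> levels [4 5 4]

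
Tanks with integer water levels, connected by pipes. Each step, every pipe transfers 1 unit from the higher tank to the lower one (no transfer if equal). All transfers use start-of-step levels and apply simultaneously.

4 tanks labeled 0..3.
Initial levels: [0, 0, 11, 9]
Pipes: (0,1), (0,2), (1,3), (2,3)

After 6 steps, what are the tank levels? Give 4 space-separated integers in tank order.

Answer: 5 5 5 5

Derivation:
Step 1: flows [0=1,2->0,3->1,2->3] -> levels [1 1 9 9]
Step 2: flows [0=1,2->0,3->1,2=3] -> levels [2 2 8 8]
Step 3: flows [0=1,2->0,3->1,2=3] -> levels [3 3 7 7]
Step 4: flows [0=1,2->0,3->1,2=3] -> levels [4 4 6 6]
Step 5: flows [0=1,2->0,3->1,2=3] -> levels [5 5 5 5]
Step 6: flows [0=1,0=2,1=3,2=3] -> levels [5 5 5 5]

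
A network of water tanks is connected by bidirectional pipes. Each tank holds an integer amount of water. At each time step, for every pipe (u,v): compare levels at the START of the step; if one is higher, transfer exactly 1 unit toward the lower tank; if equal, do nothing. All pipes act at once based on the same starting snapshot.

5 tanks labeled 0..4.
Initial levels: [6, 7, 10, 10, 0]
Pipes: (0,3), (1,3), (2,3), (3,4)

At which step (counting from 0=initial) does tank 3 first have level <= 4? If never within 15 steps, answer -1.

Step 1: flows [3->0,3->1,2=3,3->4] -> levels [7 8 10 7 1]
Step 2: flows [0=3,1->3,2->3,3->4] -> levels [7 7 9 8 2]
Step 3: flows [3->0,3->1,2->3,3->4] -> levels [8 8 8 6 3]
Step 4: flows [0->3,1->3,2->3,3->4] -> levels [7 7 7 8 4]
Step 5: flows [3->0,3->1,3->2,3->4] -> levels [8 8 8 4 5]
Tank 3 first reaches <=4 at step 5

Answer: 5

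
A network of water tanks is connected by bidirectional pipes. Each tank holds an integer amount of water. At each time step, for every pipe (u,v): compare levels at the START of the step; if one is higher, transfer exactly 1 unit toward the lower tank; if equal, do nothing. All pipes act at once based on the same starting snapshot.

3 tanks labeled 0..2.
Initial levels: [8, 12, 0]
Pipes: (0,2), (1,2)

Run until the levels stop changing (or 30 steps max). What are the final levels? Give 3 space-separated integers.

Step 1: flows [0->2,1->2] -> levels [7 11 2]
Step 2: flows [0->2,1->2] -> levels [6 10 4]
Step 3: flows [0->2,1->2] -> levels [5 9 6]
Step 4: flows [2->0,1->2] -> levels [6 8 6]
Step 5: flows [0=2,1->2] -> levels [6 7 7]
Step 6: flows [2->0,1=2] -> levels [7 7 6]
Step 7: flows [0->2,1->2] -> levels [6 6 8]
Step 8: flows [2->0,2->1] -> levels [7 7 6]
  -> period-2 cycle: step 8 state = step 6 state; never stabilizes
  -> state at step 30: (30-6) mod 2 = 0, same as step 6 -> [7 7 6]

Answer: 7 7 6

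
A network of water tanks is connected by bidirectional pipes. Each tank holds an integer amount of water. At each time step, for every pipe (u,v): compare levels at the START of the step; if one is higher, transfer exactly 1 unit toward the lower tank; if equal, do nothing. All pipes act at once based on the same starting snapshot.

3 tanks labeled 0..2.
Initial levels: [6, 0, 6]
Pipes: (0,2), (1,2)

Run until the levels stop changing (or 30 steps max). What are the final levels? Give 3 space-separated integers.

Step 1: flows [0=2,2->1] -> levels [6 1 5]
Step 2: flows [0->2,2->1] -> levels [5 2 5]
Step 3: flows [0=2,2->1] -> levels [5 3 4]
Step 4: flows [0->2,2->1] -> levels [4 4 4]
Step 5: flows [0=2,1=2] -> levels [4 4 4]
  -> stable (no change)

Answer: 4 4 4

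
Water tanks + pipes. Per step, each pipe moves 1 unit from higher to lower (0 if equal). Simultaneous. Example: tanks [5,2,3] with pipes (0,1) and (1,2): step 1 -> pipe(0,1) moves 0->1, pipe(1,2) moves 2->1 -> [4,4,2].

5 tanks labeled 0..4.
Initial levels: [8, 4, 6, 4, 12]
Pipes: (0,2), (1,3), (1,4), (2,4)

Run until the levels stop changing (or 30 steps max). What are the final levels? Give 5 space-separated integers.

Step 1: flows [0->2,1=3,4->1,4->2] -> levels [7 5 8 4 10]
Step 2: flows [2->0,1->3,4->1,4->2] -> levels [8 5 8 5 8]
Step 3: flows [0=2,1=3,4->1,2=4] -> levels [8 6 8 5 7]
Step 4: flows [0=2,1->3,4->1,2->4] -> levels [8 6 7 6 7]
Step 5: flows [0->2,1=3,4->1,2=4] -> levels [7 7 8 6 6]
Step 6: flows [2->0,1->3,1->4,2->4] -> levels [8 5 6 7 8]
Step 7: flows [0->2,3->1,4->1,4->2] -> levels [7 7 8 6 6]
  -> period-2 cycle: step 7 state = step 5 state; never stabilizes
  -> state at step 30: (30-5) mod 2 = 1, same as step 6 -> [8 5 6 7 8]

Answer: 8 5 6 7 8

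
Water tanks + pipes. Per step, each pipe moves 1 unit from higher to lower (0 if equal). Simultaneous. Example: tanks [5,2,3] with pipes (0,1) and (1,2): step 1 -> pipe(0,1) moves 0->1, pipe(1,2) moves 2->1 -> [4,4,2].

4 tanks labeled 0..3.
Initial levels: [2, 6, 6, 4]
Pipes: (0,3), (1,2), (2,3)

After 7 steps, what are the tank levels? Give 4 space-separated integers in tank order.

Step 1: flows [3->0,1=2,2->3] -> levels [3 6 5 4]
Step 2: flows [3->0,1->2,2->3] -> levels [4 5 5 4]
Step 3: flows [0=3,1=2,2->3] -> levels [4 5 4 5]
Step 4: flows [3->0,1->2,3->2] -> levels [5 4 6 3]
Step 5: flows [0->3,2->1,2->3] -> levels [4 5 4 5]
  -> period-2 cycle: step 5 state = step 3 state
  -> state at step 7: (7-3) mod 2 = 0, same as step 3 -> [4 5 4 5]

Answer: 4 5 4 5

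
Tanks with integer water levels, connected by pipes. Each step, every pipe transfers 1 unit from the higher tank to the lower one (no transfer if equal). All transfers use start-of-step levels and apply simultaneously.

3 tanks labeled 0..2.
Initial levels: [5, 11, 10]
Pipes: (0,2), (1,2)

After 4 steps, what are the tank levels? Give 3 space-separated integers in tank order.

Answer: 9 9 8

Derivation:
Step 1: flows [2->0,1->2] -> levels [6 10 10]
Step 2: flows [2->0,1=2] -> levels [7 10 9]
Step 3: flows [2->0,1->2] -> levels [8 9 9]
Step 4: flows [2->0,1=2] -> levels [9 9 8]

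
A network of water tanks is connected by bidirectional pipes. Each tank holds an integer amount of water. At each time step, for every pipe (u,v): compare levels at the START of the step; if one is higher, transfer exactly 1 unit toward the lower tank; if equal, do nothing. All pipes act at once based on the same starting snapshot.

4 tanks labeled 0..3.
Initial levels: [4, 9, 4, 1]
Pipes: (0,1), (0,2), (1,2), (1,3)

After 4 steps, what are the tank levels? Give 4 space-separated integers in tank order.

Answer: 5 4 5 4

Derivation:
Step 1: flows [1->0,0=2,1->2,1->3] -> levels [5 6 5 2]
Step 2: flows [1->0,0=2,1->2,1->3] -> levels [6 3 6 3]
Step 3: flows [0->1,0=2,2->1,1=3] -> levels [5 5 5 3]
Step 4: flows [0=1,0=2,1=2,1->3] -> levels [5 4 5 4]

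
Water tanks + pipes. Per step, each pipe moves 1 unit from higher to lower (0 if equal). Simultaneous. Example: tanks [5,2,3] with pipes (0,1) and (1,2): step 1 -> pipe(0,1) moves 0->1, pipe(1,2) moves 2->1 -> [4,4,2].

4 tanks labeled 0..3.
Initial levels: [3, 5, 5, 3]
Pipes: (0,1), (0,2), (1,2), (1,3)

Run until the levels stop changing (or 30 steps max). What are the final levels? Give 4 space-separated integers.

Step 1: flows [1->0,2->0,1=2,1->3] -> levels [5 3 4 4]
Step 2: flows [0->1,0->2,2->1,3->1] -> levels [3 6 4 3]
Step 3: flows [1->0,2->0,1->2,1->3] -> levels [5 3 4 4]
  -> period-2 cycle: step 3 state = step 1 state; never stabilizes
  -> state at step 30: (30-1) mod 2 = 1, same as step 2 -> [3 6 4 3]

Answer: 3 6 4 3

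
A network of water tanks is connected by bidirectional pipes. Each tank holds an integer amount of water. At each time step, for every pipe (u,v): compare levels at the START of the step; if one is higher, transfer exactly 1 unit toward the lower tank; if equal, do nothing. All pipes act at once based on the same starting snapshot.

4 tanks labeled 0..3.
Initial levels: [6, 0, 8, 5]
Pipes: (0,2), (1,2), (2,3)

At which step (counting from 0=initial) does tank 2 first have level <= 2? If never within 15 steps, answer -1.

Answer: -1

Derivation:
Step 1: flows [2->0,2->1,2->3] -> levels [7 1 5 6]
Step 2: flows [0->2,2->1,3->2] -> levels [6 2 6 5]
Step 3: flows [0=2,2->1,2->3] -> levels [6 3 4 6]
Step 4: flows [0->2,2->1,3->2] -> levels [5 4 5 5]
Step 5: flows [0=2,2->1,2=3] -> levels [5 5 4 5]
Step 6: flows [0->2,1->2,3->2] -> levels [4 4 7 4]
Step 7: flows [2->0,2->1,2->3] -> levels [5 5 4 5]
  -> period-2 cycle (repeats step 5); tank 2 never drops to <=2
Tank 2 never reaches <=2 within 15 steps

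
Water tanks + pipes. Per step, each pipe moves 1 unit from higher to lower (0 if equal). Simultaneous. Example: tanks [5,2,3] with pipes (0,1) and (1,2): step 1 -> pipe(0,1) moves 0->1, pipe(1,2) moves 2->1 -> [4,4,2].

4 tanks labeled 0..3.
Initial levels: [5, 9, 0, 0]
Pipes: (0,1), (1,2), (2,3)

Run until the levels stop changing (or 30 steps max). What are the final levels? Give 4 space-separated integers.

Answer: 3 5 2 4

Derivation:
Step 1: flows [1->0,1->2,2=3] -> levels [6 7 1 0]
Step 2: flows [1->0,1->2,2->3] -> levels [7 5 1 1]
Step 3: flows [0->1,1->2,2=3] -> levels [6 5 2 1]
Step 4: flows [0->1,1->2,2->3] -> levels [5 5 2 2]
Step 5: flows [0=1,1->2,2=3] -> levels [5 4 3 2]
Step 6: flows [0->1,1->2,2->3] -> levels [4 4 3 3]
Step 7: flows [0=1,1->2,2=3] -> levels [4 3 4 3]
Step 8: flows [0->1,2->1,2->3] -> levels [3 5 2 4]
Step 9: flows [1->0,1->2,3->2] -> levels [4 3 4 3]
  -> period-2 cycle: step 9 state = step 7 state; never stabilizes
  -> state at step 30: (30-7) mod 2 = 1, same as step 8 -> [3 5 2 4]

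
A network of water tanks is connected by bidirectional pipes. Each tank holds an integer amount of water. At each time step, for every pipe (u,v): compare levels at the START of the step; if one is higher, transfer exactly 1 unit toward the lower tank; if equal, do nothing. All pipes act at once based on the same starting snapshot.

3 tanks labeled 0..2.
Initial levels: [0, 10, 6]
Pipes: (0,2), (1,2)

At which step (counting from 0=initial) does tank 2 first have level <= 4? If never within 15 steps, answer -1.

Step 1: flows [2->0,1->2] -> levels [1 9 6]
Step 2: flows [2->0,1->2] -> levels [2 8 6]
Step 3: flows [2->0,1->2] -> levels [3 7 6]
Step 4: flows [2->0,1->2] -> levels [4 6 6]
Step 5: flows [2->0,1=2] -> levels [5 6 5]
Step 6: flows [0=2,1->2] -> levels [5 5 6]
Step 7: flows [2->0,2->1] -> levels [6 6 4]
Tank 2 first reaches <=4 at step 7

Answer: 7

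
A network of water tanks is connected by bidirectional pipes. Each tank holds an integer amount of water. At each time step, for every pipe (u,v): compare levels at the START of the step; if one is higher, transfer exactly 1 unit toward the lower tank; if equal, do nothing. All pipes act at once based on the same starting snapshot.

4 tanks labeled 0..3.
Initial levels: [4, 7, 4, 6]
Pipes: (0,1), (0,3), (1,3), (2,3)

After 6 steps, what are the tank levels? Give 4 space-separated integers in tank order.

Step 1: flows [1->0,3->0,1->3,3->2] -> levels [6 5 5 5]
Step 2: flows [0->1,0->3,1=3,2=3] -> levels [4 6 5 6]
Step 3: flows [1->0,3->0,1=3,3->2] -> levels [6 5 6 4]
Step 4: flows [0->1,0->3,1->3,2->3] -> levels [4 5 5 7]
Step 5: flows [1->0,3->0,3->1,3->2] -> levels [6 5 6 4]
  -> period-2 cycle: step 5 state = step 3 state
  -> state at step 6: (6-3) mod 2 = 1, same as step 4 -> [4 5 5 7]

Answer: 4 5 5 7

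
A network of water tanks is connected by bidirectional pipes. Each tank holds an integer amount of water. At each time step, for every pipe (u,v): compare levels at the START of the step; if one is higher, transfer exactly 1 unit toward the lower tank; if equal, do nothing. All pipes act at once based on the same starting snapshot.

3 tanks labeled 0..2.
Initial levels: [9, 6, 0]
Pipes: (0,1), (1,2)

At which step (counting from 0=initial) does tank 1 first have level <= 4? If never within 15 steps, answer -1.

Step 1: flows [0->1,1->2] -> levels [8 6 1]
Step 2: flows [0->1,1->2] -> levels [7 6 2]
Step 3: flows [0->1,1->2] -> levels [6 6 3]
Step 4: flows [0=1,1->2] -> levels [6 5 4]
Step 5: flows [0->1,1->2] -> levels [5 5 5]
Step 6: flows [0=1,1=2] -> levels [5 5 5]
  -> stable; tank 1 stays at 5 > 4
Tank 1 never reaches <=4 within 15 steps

Answer: -1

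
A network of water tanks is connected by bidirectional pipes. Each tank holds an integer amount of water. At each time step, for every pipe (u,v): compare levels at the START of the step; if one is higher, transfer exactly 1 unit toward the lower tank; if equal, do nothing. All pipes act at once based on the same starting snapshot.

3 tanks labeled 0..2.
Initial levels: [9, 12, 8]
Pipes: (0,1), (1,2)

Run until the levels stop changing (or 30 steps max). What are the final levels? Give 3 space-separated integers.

Step 1: flows [1->0,1->2] -> levels [10 10 9]
Step 2: flows [0=1,1->2] -> levels [10 9 10]
Step 3: flows [0->1,2->1] -> levels [9 11 9]
Step 4: flows [1->0,1->2] -> levels [10 9 10]
  -> period-2 cycle: step 4 state = step 2 state; never stabilizes
  -> state at step 30: (30-2) mod 2 = 0, same as step 2 -> [10 9 10]

Answer: 10 9 10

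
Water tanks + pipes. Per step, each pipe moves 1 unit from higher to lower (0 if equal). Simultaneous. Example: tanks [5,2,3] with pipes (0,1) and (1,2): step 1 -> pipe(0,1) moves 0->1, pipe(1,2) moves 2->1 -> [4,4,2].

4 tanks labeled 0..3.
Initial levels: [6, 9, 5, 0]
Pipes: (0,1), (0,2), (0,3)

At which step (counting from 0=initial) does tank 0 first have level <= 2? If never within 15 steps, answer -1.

Answer: -1

Derivation:
Step 1: flows [1->0,0->2,0->3] -> levels [5 8 6 1]
Step 2: flows [1->0,2->0,0->3] -> levels [6 7 5 2]
Step 3: flows [1->0,0->2,0->3] -> levels [5 6 6 3]
Step 4: flows [1->0,2->0,0->3] -> levels [6 5 5 4]
Step 5: flows [0->1,0->2,0->3] -> levels [3 6 6 5]
Step 6: flows [1->0,2->0,3->0] -> levels [6 5 5 4]
  -> period-2 cycle (repeats step 4); tank 0 never drops to <=2
Tank 0 never reaches <=2 within 15 steps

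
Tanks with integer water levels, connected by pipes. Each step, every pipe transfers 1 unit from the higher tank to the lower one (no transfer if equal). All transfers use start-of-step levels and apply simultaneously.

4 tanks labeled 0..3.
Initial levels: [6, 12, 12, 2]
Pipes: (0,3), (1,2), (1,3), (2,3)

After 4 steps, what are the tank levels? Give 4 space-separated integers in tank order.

Step 1: flows [0->3,1=2,1->3,2->3] -> levels [5 11 11 5]
Step 2: flows [0=3,1=2,1->3,2->3] -> levels [5 10 10 7]
Step 3: flows [3->0,1=2,1->3,2->3] -> levels [6 9 9 8]
Step 4: flows [3->0,1=2,1->3,2->3] -> levels [7 8 8 9]

Answer: 7 8 8 9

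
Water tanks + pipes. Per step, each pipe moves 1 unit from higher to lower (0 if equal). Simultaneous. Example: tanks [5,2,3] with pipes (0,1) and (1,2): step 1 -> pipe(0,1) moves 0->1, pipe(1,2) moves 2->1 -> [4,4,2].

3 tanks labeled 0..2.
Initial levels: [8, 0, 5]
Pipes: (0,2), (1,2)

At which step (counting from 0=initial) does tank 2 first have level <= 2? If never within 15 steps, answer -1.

Answer: -1

Derivation:
Step 1: flows [0->2,2->1] -> levels [7 1 5]
Step 2: flows [0->2,2->1] -> levels [6 2 5]
Step 3: flows [0->2,2->1] -> levels [5 3 5]
Step 4: flows [0=2,2->1] -> levels [5 4 4]
Step 5: flows [0->2,1=2] -> levels [4 4 5]
Step 6: flows [2->0,2->1] -> levels [5 5 3]
Step 7: flows [0->2,1->2] -> levels [4 4 5]
  -> period-2 cycle (repeats step 5); tank 2 never drops to <=2
Tank 2 never reaches <=2 within 15 steps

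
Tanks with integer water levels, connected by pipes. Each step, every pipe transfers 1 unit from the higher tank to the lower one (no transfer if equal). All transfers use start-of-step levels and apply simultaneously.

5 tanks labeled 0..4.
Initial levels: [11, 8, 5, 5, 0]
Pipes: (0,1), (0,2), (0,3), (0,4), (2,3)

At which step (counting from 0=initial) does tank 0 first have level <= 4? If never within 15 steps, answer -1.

Step 1: flows [0->1,0->2,0->3,0->4,2=3] -> levels [7 9 6 6 1]
Step 2: flows [1->0,0->2,0->3,0->4,2=3] -> levels [5 8 7 7 2]
Step 3: flows [1->0,2->0,3->0,0->4,2=3] -> levels [7 7 6 6 3]
Step 4: flows [0=1,0->2,0->3,0->4,2=3] -> levels [4 7 7 7 4]
Tank 0 first reaches <=4 at step 4

Answer: 4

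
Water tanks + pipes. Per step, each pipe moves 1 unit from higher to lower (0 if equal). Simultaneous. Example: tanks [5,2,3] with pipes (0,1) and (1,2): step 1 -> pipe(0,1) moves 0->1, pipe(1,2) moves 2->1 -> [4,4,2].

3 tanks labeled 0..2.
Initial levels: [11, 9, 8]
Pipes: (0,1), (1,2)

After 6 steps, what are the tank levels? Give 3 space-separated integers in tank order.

Answer: 9 10 9

Derivation:
Step 1: flows [0->1,1->2] -> levels [10 9 9]
Step 2: flows [0->1,1=2] -> levels [9 10 9]
Step 3: flows [1->0,1->2] -> levels [10 8 10]
Step 4: flows [0->1,2->1] -> levels [9 10 9]
  -> period-2 cycle: step 4 state = step 2 state
  -> state at step 6: (6-2) mod 2 = 0, same as step 2 -> [9 10 9]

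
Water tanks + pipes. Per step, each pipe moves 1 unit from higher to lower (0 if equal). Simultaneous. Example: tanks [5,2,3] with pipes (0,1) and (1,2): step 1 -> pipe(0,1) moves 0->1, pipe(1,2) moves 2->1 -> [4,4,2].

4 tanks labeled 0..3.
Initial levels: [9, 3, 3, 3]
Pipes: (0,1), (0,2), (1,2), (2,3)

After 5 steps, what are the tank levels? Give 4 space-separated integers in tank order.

Answer: 4 4 6 4

Derivation:
Step 1: flows [0->1,0->2,1=2,2=3] -> levels [7 4 4 3]
Step 2: flows [0->1,0->2,1=2,2->3] -> levels [5 5 4 4]
Step 3: flows [0=1,0->2,1->2,2=3] -> levels [4 4 6 4]
Step 4: flows [0=1,2->0,2->1,2->3] -> levels [5 5 3 5]
Step 5: flows [0=1,0->2,1->2,3->2] -> levels [4 4 6 4]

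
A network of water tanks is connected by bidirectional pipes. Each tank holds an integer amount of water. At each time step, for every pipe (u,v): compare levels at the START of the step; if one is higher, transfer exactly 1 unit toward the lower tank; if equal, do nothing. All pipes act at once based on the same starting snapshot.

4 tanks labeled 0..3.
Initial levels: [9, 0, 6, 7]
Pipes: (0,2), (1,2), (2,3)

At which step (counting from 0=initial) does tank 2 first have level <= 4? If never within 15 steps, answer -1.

Step 1: flows [0->2,2->1,3->2] -> levels [8 1 7 6]
Step 2: flows [0->2,2->1,2->3] -> levels [7 2 6 7]
Step 3: flows [0->2,2->1,3->2] -> levels [6 3 7 6]
Step 4: flows [2->0,2->1,2->3] -> levels [7 4 4 7]
Tank 2 first reaches <=4 at step 4

Answer: 4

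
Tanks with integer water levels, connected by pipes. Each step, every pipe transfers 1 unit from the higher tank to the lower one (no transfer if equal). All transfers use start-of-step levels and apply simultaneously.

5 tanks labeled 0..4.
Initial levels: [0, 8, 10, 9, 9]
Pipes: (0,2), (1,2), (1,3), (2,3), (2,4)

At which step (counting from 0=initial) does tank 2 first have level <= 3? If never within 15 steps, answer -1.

Answer: -1

Derivation:
Step 1: flows [2->0,2->1,3->1,2->3,2->4] -> levels [1 10 6 9 10]
Step 2: flows [2->0,1->2,1->3,3->2,4->2] -> levels [2 8 8 9 9]
Step 3: flows [2->0,1=2,3->1,3->2,4->2] -> levels [3 9 9 7 8]
Step 4: flows [2->0,1=2,1->3,2->3,2->4] -> levels [4 8 6 9 9]
Step 5: flows [2->0,1->2,3->1,3->2,4->2] -> levels [5 8 8 7 8]
Step 6: flows [2->0,1=2,1->3,2->3,2=4] -> levels [6 7 6 9 8]
Step 7: flows [0=2,1->2,3->1,3->2,4->2] -> levels [6 7 9 7 7]
Step 8: flows [2->0,2->1,1=3,2->3,2->4] -> levels [7 8 5 8 8]
Step 9: flows [0->2,1->2,1=3,3->2,4->2] -> levels [6 7 9 7 7]
  -> period-2 cycle (repeats step 7); tank 2 never drops to <=3
Tank 2 never reaches <=3 within 15 steps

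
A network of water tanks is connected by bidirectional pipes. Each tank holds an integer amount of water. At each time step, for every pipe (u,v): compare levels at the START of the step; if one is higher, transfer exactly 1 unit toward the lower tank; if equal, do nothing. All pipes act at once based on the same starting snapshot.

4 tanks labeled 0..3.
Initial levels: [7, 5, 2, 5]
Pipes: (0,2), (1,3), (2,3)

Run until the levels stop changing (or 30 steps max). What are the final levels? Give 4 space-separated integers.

Step 1: flows [0->2,1=3,3->2] -> levels [6 5 4 4]
Step 2: flows [0->2,1->3,2=3] -> levels [5 4 5 5]
Step 3: flows [0=2,3->1,2=3] -> levels [5 5 5 4]
Step 4: flows [0=2,1->3,2->3] -> levels [5 4 4 6]
Step 5: flows [0->2,3->1,3->2] -> levels [4 5 6 4]
Step 6: flows [2->0,1->3,2->3] -> levels [5 4 4 6]
  -> period-2 cycle: step 6 state = step 4 state; never stabilizes
  -> state at step 30: (30-4) mod 2 = 0, same as step 4 -> [5 4 4 6]

Answer: 5 4 4 6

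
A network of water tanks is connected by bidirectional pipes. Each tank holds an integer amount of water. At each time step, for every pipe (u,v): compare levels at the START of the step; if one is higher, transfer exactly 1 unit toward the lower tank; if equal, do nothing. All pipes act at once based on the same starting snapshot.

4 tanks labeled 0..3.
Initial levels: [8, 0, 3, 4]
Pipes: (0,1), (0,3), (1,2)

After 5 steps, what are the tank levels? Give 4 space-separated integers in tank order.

Step 1: flows [0->1,0->3,2->1] -> levels [6 2 2 5]
Step 2: flows [0->1,0->3,1=2] -> levels [4 3 2 6]
Step 3: flows [0->1,3->0,1->2] -> levels [4 3 3 5]
Step 4: flows [0->1,3->0,1=2] -> levels [4 4 3 4]
Step 5: flows [0=1,0=3,1->2] -> levels [4 3 4 4]

Answer: 4 3 4 4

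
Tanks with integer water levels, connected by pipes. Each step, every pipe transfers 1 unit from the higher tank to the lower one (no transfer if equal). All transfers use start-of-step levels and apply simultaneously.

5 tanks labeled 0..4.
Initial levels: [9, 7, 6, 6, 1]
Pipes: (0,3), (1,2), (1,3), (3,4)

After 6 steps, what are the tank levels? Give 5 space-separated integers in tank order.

Step 1: flows [0->3,1->2,1->3,3->4] -> levels [8 5 7 7 2]
Step 2: flows [0->3,2->1,3->1,3->4] -> levels [7 7 6 6 3]
Step 3: flows [0->3,1->2,1->3,3->4] -> levels [6 5 7 7 4]
Step 4: flows [3->0,2->1,3->1,3->4] -> levels [7 7 6 4 5]
Step 5: flows [0->3,1->2,1->3,4->3] -> levels [6 5 7 7 4]
  -> period-2 cycle: step 5 state = step 3 state
  -> state at step 6: (6-3) mod 2 = 1, same as step 4 -> [7 7 6 4 5]

Answer: 7 7 6 4 5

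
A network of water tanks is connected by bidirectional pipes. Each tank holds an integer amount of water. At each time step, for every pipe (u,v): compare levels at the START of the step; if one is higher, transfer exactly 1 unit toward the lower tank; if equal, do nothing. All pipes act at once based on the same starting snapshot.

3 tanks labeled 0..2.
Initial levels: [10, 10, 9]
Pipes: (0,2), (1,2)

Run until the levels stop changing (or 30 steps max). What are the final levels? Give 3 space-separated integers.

Step 1: flows [0->2,1->2] -> levels [9 9 11]
Step 2: flows [2->0,2->1] -> levels [10 10 9]
  -> period-2 cycle: step 2 state = step 0 state; never stabilizes
  -> state at step 30: (30-0) mod 2 = 0, same as step 0 -> [10 10 9]

Answer: 10 10 9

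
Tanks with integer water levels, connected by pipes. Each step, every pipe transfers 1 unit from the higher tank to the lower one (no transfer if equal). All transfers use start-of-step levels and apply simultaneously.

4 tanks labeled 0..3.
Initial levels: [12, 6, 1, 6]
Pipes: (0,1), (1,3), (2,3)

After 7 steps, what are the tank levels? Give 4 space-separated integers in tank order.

Answer: 6 7 6 6

Derivation:
Step 1: flows [0->1,1=3,3->2] -> levels [11 7 2 5]
Step 2: flows [0->1,1->3,3->2] -> levels [10 7 3 5]
Step 3: flows [0->1,1->3,3->2] -> levels [9 7 4 5]
Step 4: flows [0->1,1->3,3->2] -> levels [8 7 5 5]
Step 5: flows [0->1,1->3,2=3] -> levels [7 7 5 6]
Step 6: flows [0=1,1->3,3->2] -> levels [7 6 6 6]
Step 7: flows [0->1,1=3,2=3] -> levels [6 7 6 6]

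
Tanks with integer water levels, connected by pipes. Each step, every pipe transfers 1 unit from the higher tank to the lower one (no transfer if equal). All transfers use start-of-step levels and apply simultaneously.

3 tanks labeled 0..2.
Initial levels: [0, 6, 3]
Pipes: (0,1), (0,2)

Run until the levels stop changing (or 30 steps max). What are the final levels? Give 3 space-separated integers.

Answer: 3 3 3

Derivation:
Step 1: flows [1->0,2->0] -> levels [2 5 2]
Step 2: flows [1->0,0=2] -> levels [3 4 2]
Step 3: flows [1->0,0->2] -> levels [3 3 3]
Step 4: flows [0=1,0=2] -> levels [3 3 3]
  -> stable (no change)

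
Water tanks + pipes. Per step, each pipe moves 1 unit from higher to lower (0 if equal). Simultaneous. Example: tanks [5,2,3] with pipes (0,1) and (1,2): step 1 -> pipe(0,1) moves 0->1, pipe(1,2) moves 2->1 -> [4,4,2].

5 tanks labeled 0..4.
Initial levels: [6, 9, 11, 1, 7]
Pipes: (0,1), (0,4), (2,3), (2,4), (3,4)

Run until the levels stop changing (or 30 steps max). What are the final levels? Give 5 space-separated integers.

Step 1: flows [1->0,4->0,2->3,2->4,4->3] -> levels [8 8 9 3 6]
Step 2: flows [0=1,0->4,2->3,2->4,4->3] -> levels [7 8 7 5 7]
Step 3: flows [1->0,0=4,2->3,2=4,4->3] -> levels [8 7 6 7 6]
Step 4: flows [0->1,0->4,3->2,2=4,3->4] -> levels [6 8 7 5 8]
Step 5: flows [1->0,4->0,2->3,4->2,4->3] -> levels [8 7 7 7 5]
Step 6: flows [0->1,0->4,2=3,2->4,3->4] -> levels [6 8 6 6 8]
Step 7: flows [1->0,4->0,2=3,4->2,4->3] -> levels [8 7 7 7 5]
  -> period-2 cycle: step 7 state = step 5 state; never stabilizes
  -> state at step 30: (30-5) mod 2 = 1, same as step 6 -> [6 8 6 6 8]

Answer: 6 8 6 6 8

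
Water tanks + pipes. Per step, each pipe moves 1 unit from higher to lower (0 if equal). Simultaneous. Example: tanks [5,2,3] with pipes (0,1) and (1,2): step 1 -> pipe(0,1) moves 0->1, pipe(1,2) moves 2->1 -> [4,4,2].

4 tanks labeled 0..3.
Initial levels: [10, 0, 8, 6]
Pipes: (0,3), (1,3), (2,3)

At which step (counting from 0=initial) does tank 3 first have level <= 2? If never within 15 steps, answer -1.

Answer: -1

Derivation:
Step 1: flows [0->3,3->1,2->3] -> levels [9 1 7 7]
Step 2: flows [0->3,3->1,2=3] -> levels [8 2 7 7]
Step 3: flows [0->3,3->1,2=3] -> levels [7 3 7 7]
Step 4: flows [0=3,3->1,2=3] -> levels [7 4 7 6]
Step 5: flows [0->3,3->1,2->3] -> levels [6 5 6 7]
Step 6: flows [3->0,3->1,3->2] -> levels [7 6 7 4]
Step 7: flows [0->3,1->3,2->3] -> levels [6 5 6 7]
  -> period-2 cycle (repeats step 5); tank 3 never drops to <=2
Tank 3 never reaches <=2 within 15 steps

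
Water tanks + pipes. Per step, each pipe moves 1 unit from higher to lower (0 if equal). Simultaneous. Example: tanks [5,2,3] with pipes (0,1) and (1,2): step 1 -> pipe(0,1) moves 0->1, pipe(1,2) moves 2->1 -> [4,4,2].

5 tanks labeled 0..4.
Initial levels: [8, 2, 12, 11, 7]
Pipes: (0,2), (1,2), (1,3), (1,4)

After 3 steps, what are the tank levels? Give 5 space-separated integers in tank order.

Step 1: flows [2->0,2->1,3->1,4->1] -> levels [9 5 10 10 6]
Step 2: flows [2->0,2->1,3->1,4->1] -> levels [10 8 8 9 5]
Step 3: flows [0->2,1=2,3->1,1->4] -> levels [9 8 9 8 6]

Answer: 9 8 9 8 6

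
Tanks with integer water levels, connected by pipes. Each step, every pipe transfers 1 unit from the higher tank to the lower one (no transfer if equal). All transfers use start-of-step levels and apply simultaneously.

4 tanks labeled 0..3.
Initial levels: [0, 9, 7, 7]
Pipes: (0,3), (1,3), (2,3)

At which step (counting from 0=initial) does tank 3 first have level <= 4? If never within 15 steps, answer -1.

Answer: 5

Derivation:
Step 1: flows [3->0,1->3,2=3] -> levels [1 8 7 7]
Step 2: flows [3->0,1->3,2=3] -> levels [2 7 7 7]
Step 3: flows [3->0,1=3,2=3] -> levels [3 7 7 6]
Step 4: flows [3->0,1->3,2->3] -> levels [4 6 6 7]
Step 5: flows [3->0,3->1,3->2] -> levels [5 7 7 4]
Tank 3 first reaches <=4 at step 5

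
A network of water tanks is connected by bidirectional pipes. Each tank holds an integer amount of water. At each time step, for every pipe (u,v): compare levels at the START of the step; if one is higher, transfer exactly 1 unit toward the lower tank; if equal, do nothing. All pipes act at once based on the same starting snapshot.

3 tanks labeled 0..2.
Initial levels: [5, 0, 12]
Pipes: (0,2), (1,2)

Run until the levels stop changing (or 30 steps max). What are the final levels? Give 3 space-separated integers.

Step 1: flows [2->0,2->1] -> levels [6 1 10]
Step 2: flows [2->0,2->1] -> levels [7 2 8]
Step 3: flows [2->0,2->1] -> levels [8 3 6]
Step 4: flows [0->2,2->1] -> levels [7 4 6]
Step 5: flows [0->2,2->1] -> levels [6 5 6]
Step 6: flows [0=2,2->1] -> levels [6 6 5]
Step 7: flows [0->2,1->2] -> levels [5 5 7]
Step 8: flows [2->0,2->1] -> levels [6 6 5]
  -> period-2 cycle: step 8 state = step 6 state; never stabilizes
  -> state at step 30: (30-6) mod 2 = 0, same as step 6 -> [6 6 5]

Answer: 6 6 5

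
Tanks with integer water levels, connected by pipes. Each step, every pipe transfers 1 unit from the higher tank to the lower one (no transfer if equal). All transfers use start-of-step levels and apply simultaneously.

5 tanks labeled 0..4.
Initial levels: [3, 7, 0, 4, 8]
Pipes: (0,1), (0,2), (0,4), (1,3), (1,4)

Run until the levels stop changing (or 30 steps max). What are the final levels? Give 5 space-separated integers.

Answer: 6 3 3 6 4

Derivation:
Step 1: flows [1->0,0->2,4->0,1->3,4->1] -> levels [4 6 1 5 6]
Step 2: flows [1->0,0->2,4->0,1->3,1=4] -> levels [5 4 2 6 5]
Step 3: flows [0->1,0->2,0=4,3->1,4->1] -> levels [3 7 3 5 4]
Step 4: flows [1->0,0=2,4->0,1->3,1->4] -> levels [5 4 3 6 4]
Step 5: flows [0->1,0->2,0->4,3->1,1=4] -> levels [2 6 4 5 5]
Step 6: flows [1->0,2->0,4->0,1->3,1->4] -> levels [5 3 3 6 5]
Step 7: flows [0->1,0->2,0=4,3->1,4->1] -> levels [3 6 4 5 4]
Step 8: flows [1->0,2->0,4->0,1->3,1->4] -> levels [6 3 3 6 4]
Step 9: flows [0->1,0->2,0->4,3->1,4->1] -> levels [3 6 4 5 4]
  -> period-2 cycle: step 9 state = step 7 state; never stabilizes
  -> state at step 30: (30-7) mod 2 = 1, same as step 8 -> [6 3 3 6 4]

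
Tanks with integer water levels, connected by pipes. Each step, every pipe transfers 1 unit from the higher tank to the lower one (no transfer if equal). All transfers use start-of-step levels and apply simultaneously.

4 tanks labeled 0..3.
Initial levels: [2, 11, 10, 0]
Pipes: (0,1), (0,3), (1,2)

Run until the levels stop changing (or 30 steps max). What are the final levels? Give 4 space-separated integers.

Answer: 5 7 5 6

Derivation:
Step 1: flows [1->0,0->3,1->2] -> levels [2 9 11 1]
Step 2: flows [1->0,0->3,2->1] -> levels [2 9 10 2]
Step 3: flows [1->0,0=3,2->1] -> levels [3 9 9 2]
Step 4: flows [1->0,0->3,1=2] -> levels [3 8 9 3]
Step 5: flows [1->0,0=3,2->1] -> levels [4 8 8 3]
Step 6: flows [1->0,0->3,1=2] -> levels [4 7 8 4]
Step 7: flows [1->0,0=3,2->1] -> levels [5 7 7 4]
Step 8: flows [1->0,0->3,1=2] -> levels [5 6 7 5]
Step 9: flows [1->0,0=3,2->1] -> levels [6 6 6 5]
Step 10: flows [0=1,0->3,1=2] -> levels [5 6 6 6]
Step 11: flows [1->0,3->0,1=2] -> levels [7 5 6 5]
Step 12: flows [0->1,0->3,2->1] -> levels [5 7 5 6]
Step 13: flows [1->0,3->0,1->2] -> levels [7 5 6 5]
  -> period-2 cycle: step 13 state = step 11 state; never stabilizes
  -> state at step 30: (30-11) mod 2 = 1, same as step 12 -> [5 7 5 6]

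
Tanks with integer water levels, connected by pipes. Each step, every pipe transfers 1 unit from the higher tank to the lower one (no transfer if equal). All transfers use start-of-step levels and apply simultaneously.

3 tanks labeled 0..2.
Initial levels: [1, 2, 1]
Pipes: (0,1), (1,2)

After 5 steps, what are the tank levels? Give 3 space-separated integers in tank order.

Answer: 2 0 2

Derivation:
Step 1: flows [1->0,1->2] -> levels [2 0 2]
Step 2: flows [0->1,2->1] -> levels [1 2 1]
  -> period-2 cycle: step 2 state = step 0 state
  -> state at step 5: (5-0) mod 2 = 1, same as step 1 -> [2 0 2]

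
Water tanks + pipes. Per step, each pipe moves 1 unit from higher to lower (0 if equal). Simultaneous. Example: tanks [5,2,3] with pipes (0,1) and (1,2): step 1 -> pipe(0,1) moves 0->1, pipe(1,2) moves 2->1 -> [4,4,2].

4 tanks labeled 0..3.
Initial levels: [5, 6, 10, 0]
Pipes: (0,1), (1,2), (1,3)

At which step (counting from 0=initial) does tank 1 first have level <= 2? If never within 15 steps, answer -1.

Answer: -1

Derivation:
Step 1: flows [1->0,2->1,1->3] -> levels [6 5 9 1]
Step 2: flows [0->1,2->1,1->3] -> levels [5 6 8 2]
Step 3: flows [1->0,2->1,1->3] -> levels [6 5 7 3]
Step 4: flows [0->1,2->1,1->3] -> levels [5 6 6 4]
Step 5: flows [1->0,1=2,1->3] -> levels [6 4 6 5]
Step 6: flows [0->1,2->1,3->1] -> levels [5 7 5 4]
Step 7: flows [1->0,1->2,1->3] -> levels [6 4 6 5]
  -> period-2 cycle (repeats step 5); tank 1 never drops to <=2
Tank 1 never reaches <=2 within 15 steps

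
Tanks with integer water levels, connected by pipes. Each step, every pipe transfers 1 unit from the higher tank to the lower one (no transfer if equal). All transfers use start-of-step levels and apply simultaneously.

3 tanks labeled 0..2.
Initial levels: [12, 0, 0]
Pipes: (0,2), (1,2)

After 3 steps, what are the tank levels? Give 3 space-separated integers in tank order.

Answer: 9 1 2

Derivation:
Step 1: flows [0->2,1=2] -> levels [11 0 1]
Step 2: flows [0->2,2->1] -> levels [10 1 1]
Step 3: flows [0->2,1=2] -> levels [9 1 2]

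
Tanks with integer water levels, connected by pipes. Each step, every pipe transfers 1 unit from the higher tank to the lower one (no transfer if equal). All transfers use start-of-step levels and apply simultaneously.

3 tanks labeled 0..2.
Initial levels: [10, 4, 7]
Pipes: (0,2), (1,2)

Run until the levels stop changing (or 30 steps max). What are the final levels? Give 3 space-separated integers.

Answer: 7 7 7

Derivation:
Step 1: flows [0->2,2->1] -> levels [9 5 7]
Step 2: flows [0->2,2->1] -> levels [8 6 7]
Step 3: flows [0->2,2->1] -> levels [7 7 7]
Step 4: flows [0=2,1=2] -> levels [7 7 7]
  -> stable (no change)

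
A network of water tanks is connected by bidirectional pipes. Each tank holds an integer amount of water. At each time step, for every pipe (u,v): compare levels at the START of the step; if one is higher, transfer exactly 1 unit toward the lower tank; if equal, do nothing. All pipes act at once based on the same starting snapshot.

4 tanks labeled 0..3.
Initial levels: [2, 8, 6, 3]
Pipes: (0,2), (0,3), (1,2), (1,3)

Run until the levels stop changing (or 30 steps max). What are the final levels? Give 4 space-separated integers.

Step 1: flows [2->0,3->0,1->2,1->3] -> levels [4 6 6 3]
Step 2: flows [2->0,0->3,1=2,1->3] -> levels [4 5 5 5]
Step 3: flows [2->0,3->0,1=2,1=3] -> levels [6 5 4 4]
Step 4: flows [0->2,0->3,1->2,1->3] -> levels [4 3 6 6]
Step 5: flows [2->0,3->0,2->1,3->1] -> levels [6 5 4 4]
  -> period-2 cycle: step 5 state = step 3 state; never stabilizes
  -> state at step 30: (30-3) mod 2 = 1, same as step 4 -> [4 3 6 6]

Answer: 4 3 6 6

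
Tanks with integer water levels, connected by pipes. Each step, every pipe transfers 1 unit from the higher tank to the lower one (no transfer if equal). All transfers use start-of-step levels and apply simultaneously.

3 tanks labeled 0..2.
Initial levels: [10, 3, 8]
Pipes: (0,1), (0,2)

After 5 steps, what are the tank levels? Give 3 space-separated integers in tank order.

Step 1: flows [0->1,0->2] -> levels [8 4 9]
Step 2: flows [0->1,2->0] -> levels [8 5 8]
Step 3: flows [0->1,0=2] -> levels [7 6 8]
Step 4: flows [0->1,2->0] -> levels [7 7 7]
Step 5: flows [0=1,0=2] -> levels [7 7 7]

Answer: 7 7 7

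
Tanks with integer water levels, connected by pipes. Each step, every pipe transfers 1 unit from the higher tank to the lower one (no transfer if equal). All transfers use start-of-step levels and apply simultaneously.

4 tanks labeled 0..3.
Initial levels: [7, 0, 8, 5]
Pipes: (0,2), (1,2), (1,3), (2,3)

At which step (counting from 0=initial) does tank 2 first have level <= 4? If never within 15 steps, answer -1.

Answer: 3

Derivation:
Step 1: flows [2->0,2->1,3->1,2->3] -> levels [8 2 5 5]
Step 2: flows [0->2,2->1,3->1,2=3] -> levels [7 4 5 4]
Step 3: flows [0->2,2->1,1=3,2->3] -> levels [6 5 4 5]
Tank 2 first reaches <=4 at step 3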